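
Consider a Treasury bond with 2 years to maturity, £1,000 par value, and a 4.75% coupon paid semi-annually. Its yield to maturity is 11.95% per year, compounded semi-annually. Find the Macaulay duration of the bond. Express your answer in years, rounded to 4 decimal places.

1.9260 years

Periodic yield y = 0.05975. Discount each cash flow and weight by its period:
  t   CF        PV=CF/(1+0.05975)^t    t·PV
  1        23.75        22.4109        22.4109
  2        23.75        21.1474        42.2948
  3        23.75        19.9551        59.8652
  4     1,023.75       811.6713     3,246.6854
  Σ                    875.1848     3,371.2563
Price P = Σ PV = 875.1848.
Macaulay duration = Σ(t·PV) / P = 3,371.2563 / 875.1848 = 3.85205 half-year periods.
In years: 3.85205 / 2 = 1.92603 years.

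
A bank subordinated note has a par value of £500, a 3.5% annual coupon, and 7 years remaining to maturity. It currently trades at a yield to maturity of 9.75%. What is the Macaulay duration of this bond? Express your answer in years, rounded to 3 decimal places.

Periodic yield y = 0.0975. Discount each cash flow and weight by its year:
  t   CF        PV=CF/(1+0.0975)^t    t·PV
  1        17.50        15.9453        15.9453
  2        17.50        14.5288        29.0575
  3        17.50        13.2381        39.7142
  4        17.50        12.0620        48.2481
  5        17.50        10.9904        54.9522
  6        17.50        10.0141        60.0845
  7       517.50       269.8228     1,888.7596
  Σ                    346.6015     2,136.7615
Price P = Σ PV = 346.6015.
Macaulay duration = Σ(t·PV) / P = 2,136.7615 / 346.6015 = 6.16489 years.

6.165 years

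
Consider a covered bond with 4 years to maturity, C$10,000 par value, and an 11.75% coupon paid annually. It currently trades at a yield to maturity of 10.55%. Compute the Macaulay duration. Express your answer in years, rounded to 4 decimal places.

3.4236 years

Periodic yield y = 0.1055. Discount each cash flow and weight by its year:
  t   CF        PV=CF/(1+0.1055)^t    t·PV
  1     1,175.00     1,062.8675     1,062.8675
  2     1,175.00       961.4360     1,922.8720
  3     1,175.00       869.6843     2,609.0529
  4    11,175.00     7,481.9111    29,927.6444
  Σ                 10,375.8989    35,522.4368
Price P = Σ PV = 10,375.8989.
Macaulay duration = Σ(t·PV) / P = 35,522.4368 / 10,375.8989 = 3.42355 years.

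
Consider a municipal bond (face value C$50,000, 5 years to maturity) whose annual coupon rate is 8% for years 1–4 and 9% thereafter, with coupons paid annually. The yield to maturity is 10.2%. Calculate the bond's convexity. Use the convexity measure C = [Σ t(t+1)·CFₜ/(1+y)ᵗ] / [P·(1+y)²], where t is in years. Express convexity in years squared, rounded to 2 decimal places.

20.04

With y = 0.102:
  t   CF        PV=CF/(1+0.102)^t    t·PV        t(t+1)·PV
  1     4,000.00     3,629.7641     3,629.7641       7,259.5281
  2     4,000.00     3,293.7968     6,587.5936      19,762.7808
  3     4,000.00     2,988.9263     8,966.7789      35,867.1157
  4     4,000.00     2,712.2743    10,849.0973      54,245.4866
  5    54,500.00    33,534.2447   167,671.2237   1,006,027.3425
  Σ                 46,159.0062   197,704.4576   1,123,162.2536
P = 46,159.0062.
Convexity = Σ t(t+1)·PV / [P·(1+y)²] = 1,123,162.2536 / (46,159.0062 × 1.214404) = 20.03655.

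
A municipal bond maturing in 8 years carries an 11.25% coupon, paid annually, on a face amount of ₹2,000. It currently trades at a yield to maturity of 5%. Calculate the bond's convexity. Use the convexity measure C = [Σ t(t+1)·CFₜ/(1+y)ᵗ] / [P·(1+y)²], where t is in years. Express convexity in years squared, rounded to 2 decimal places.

With y = 0.05:
  t   CF        PV=CF/(1+0.05)^t    t·PV        t(t+1)·PV
  1       225.00       214.2857       214.2857         428.5714
  2       225.00       204.0816       408.1633       1,224.4898
  3       225.00       194.3635       583.0904       2,332.3615
  4       225.00       185.1081       740.4322       3,702.1611
  5       225.00       176.2934       881.4669       5,288.8016
  6       225.00       167.8985     1,007.3908       7,051.7355
  7       225.00       159.9033     1,119.3231       8,954.5848
  8     2,225.00     1,505.9676    12,047.7406     108,429.6658
  Σ                  2,807.9016    17,001.8930     137,412.3716
P = 2,807.9016.
Convexity = Σ t(t+1)·PV / [P·(1+y)²] = 137,412.3716 / (2,807.9016 × 1.102500) = 44.38798.

44.39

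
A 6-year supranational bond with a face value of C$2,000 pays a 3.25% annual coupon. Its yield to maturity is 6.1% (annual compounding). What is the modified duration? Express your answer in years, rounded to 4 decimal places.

5.1886 years

Periodic yield y = 0.061. First find Macaulay duration:
  t   CF        PV=CF/(1+0.061)^t    t·PV
  1        65.00        61.2630        61.2630
  2        65.00        57.7408       115.4815
  3        65.00        54.4211       163.2633
  4        65.00        51.2923       205.1690
  5        65.00        48.3433       241.7166
  6     2,065.00     1,447.5306     8,685.1836
  Σ                  1,720.5910     9,472.0770
P = 1,720.5910; Macaulay duration = 9,472.0770 / 1,720.5910 = 5.50513 years.
Modified duration = D_Mac / (1 + y) = 5.50513 / 1.061 = 5.18862 years.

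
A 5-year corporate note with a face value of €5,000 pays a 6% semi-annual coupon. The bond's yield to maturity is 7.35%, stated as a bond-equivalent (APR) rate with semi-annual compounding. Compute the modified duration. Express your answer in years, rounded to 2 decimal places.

4.22 years

Periodic yield y = 0.03675. First find Macaulay duration:
  t   CF        PV=CF/(1+0.03675)^t    t·PV
  1       150.00       144.6829       144.6829
  2       150.00       139.5543       279.1086
  3       150.00       134.6075       403.8224
  4       150.00       129.8360       519.3439
  5       150.00       125.2337       626.1683
  6       150.00       120.7945       724.7667
  7       150.00       116.5126       815.5883
  8       150.00       112.3826       899.0605
  9       150.00       108.3989       975.5901
  10    5,150.00     3,589.7714    35,897.7136
  Σ                  4,721.7742    41,285.8452
P = 4,721.7742; Macaulay duration = 41,285.8452 / 4,721.7742 = 8.74371 half-year periods = 4.37186 years.
Modified duration = D_Mac / (1 + y) = 4.37186 / 1.03675 = 4.21689 years.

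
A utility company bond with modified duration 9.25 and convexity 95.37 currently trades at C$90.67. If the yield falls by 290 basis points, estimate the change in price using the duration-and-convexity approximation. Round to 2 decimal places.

Duration effect: -D_mod·Δy = -9.25 × (-0.029) = +0.268250
Convexity effect: ½·C·(Δy)² = 0.5 × 95.37 × (-0.029)² = +0.040103085
ΔP/P ≈ +0.268250 + 0.040103085 = +0.308353085
ΔP ≈ 90.67 × (+0.308353085) = +27.95837421695.

+C$27.96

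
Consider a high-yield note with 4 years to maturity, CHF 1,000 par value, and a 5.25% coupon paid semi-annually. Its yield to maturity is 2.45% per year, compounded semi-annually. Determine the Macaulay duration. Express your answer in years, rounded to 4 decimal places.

3.6796 years

Periodic yield y = 0.01225. Discount each cash flow and weight by its period:
  t   CF        PV=CF/(1+0.01225)^t    t·PV
  1        26.25        25.9323        25.9323
  2        26.25        25.6185        51.2370
  3        26.25        25.3085        75.9254
  4        26.25        25.0022       100.0088
  5        26.25        24.6996       123.4981
  6        26.25        24.4007       146.4043
  7        26.25        24.1054       168.7380
  8     1,026.25       931.0026     7,448.0207
  Σ                  1,106.0699     8,139.7646
Price P = Σ PV = 1,106.0699.
Macaulay duration = Σ(t·PV) / P = 8,139.7646 / 1,106.0699 = 7.35918 half-year periods.
In years: 7.35918 / 2 = 3.67959 years.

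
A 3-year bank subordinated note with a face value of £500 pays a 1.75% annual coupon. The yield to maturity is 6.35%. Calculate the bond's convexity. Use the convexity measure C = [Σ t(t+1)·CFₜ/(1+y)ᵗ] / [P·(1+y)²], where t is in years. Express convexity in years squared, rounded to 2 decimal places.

10.35

With y = 0.0635:
  t   CF        PV=CF/(1+0.0635)^t    t·PV        t(t+1)·PV
  1         8.75         8.2276         8.2276          16.4551
  2         8.75         7.7363        15.4726          46.4178
  3       508.75       422.9528     1,268.8585       5,075.4340
  Σ                    438.9167     1,292.5586       5,138.3069
P = 438.9167.
Convexity = Σ t(t+1)·PV / [P·(1+y)²] = 5,138.3069 / (438.9167 × 1.131032) = 10.35054.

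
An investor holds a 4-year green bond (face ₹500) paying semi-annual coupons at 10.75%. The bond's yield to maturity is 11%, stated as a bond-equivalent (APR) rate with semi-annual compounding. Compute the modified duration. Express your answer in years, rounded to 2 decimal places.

3.18 years

Periodic yield y = 0.055. First find Macaulay duration:
  t   CF        PV=CF/(1+0.055)^t    t·PV
  1       26.875        25.4739        25.4739
  2       26.875        24.1459        48.2918
  3       26.875        22.8871        68.6614
  4       26.875        21.6939        86.7758
  5       26.875        20.5630       102.8149
  6       26.875        19.4910       116.9459
  7       26.875        18.4749       129.3240
  8      526.875       343.3112     2,746.4892
  Σ                    496.0409     3,324.7770
P = 496.0409; Macaulay duration = 3,324.7770 / 496.0409 = 6.70263 half-year periods = 3.35131 years.
Modified duration = D_Mac / (1 + y) = 3.35131 / 1.055 = 3.17660 years.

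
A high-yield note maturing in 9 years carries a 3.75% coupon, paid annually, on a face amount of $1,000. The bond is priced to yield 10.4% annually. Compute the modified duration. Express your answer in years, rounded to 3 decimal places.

Periodic yield y = 0.104. First find Macaulay duration:
  t   CF        PV=CF/(1+0.104)^t    t·PV
  1        37.50        33.9674        33.9674
  2        37.50        30.7676        61.5351
  3        37.50        27.8692        83.6075
  4        37.50        25.2438       100.9753
  5        37.50        22.8658       114.3289
  6        37.50        20.7118       124.2705
  7        37.50        18.7606       131.3245
  8        37.50        16.9933       135.9467
  9     1,037.50       425.8596     3,832.7364
  Σ                    623.0391     4,618.6923
P = 623.0391; Macaulay duration = 4,618.6923 / 623.0391 = 7.41317 years.
Modified duration = D_Mac / (1 + y) = 7.41317 / 1.104 = 6.71482 years.

6.715 years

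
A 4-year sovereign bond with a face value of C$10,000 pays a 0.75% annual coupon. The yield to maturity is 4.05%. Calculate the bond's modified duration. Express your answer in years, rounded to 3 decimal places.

3.798 years

Periodic yield y = 0.0405. First find Macaulay duration:
  t   CF        PV=CF/(1+0.0405)^t    t·PV
  1        75.00        72.0807        72.0807
  2        75.00        69.2751       138.5502
  3        75.00        66.5787       199.7360
  4    10,075.00     8,595.6103    34,382.4411
  Σ                  8,803.5448    34,792.8080
P = 8,803.5448; Macaulay duration = 34,792.8080 / 8,803.5448 = 3.95214 years.
Modified duration = D_Mac / (1 + y) = 3.95214 / 1.0405 = 3.79830 years.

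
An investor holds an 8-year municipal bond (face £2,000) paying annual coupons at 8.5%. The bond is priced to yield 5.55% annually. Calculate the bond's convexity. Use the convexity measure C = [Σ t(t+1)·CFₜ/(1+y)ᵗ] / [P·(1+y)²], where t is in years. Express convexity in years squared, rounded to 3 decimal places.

46.417

With y = 0.0555:
  t   CF        PV=CF/(1+0.0555)^t    t·PV        t(t+1)·PV
  1       170.00       161.0611       161.0611         322.1222
  2       170.00       152.5922       305.1845         915.5534
  3       170.00       144.5687       433.7060       1,734.8241
  4       170.00       136.9670       547.8680       2,739.3402
  5       170.00       129.7650       648.8252       3,892.9515
  6       170.00       122.9418       737.6507       5,163.5547
  7       170.00       116.4773       815.3410       6,522.7282
  8     2,170.00     1,408.6199    11,268.9595     101,420.6359
  Σ                  2,372.9931    14,918.5961     122,711.7103
P = 2,372.9931.
Convexity = Σ t(t+1)·PV / [P·(1+y)²] = 122,711.7103 / (2,372.9931 × 1.114080) = 46.41657.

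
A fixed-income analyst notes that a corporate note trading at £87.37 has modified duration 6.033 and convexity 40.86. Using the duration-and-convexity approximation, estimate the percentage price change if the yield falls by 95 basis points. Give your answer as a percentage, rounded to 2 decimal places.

Duration effect: -D_mod·Δy = -6.033 × (-0.0095) = +0.0573135
Convexity effect: ½·C·(Δy)² = 0.5 × 40.86 × (-0.0095)² = +0.0018438075
ΔP/P ≈ +0.0573135 + 0.0018438075 = +0.0591573075
= +5.91573075%.

+5.92%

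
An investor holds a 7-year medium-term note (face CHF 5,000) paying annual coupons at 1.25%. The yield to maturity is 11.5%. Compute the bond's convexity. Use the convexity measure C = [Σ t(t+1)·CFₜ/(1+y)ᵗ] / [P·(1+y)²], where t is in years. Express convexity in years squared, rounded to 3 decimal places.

With y = 0.115:
  t   CF        PV=CF/(1+0.115)^t    t·PV        t(t+1)·PV
  1        62.50        56.0538        56.0538         112.1076
  2        62.50        50.2725       100.5450         301.6349
  3        62.50        45.0874       135.2623         541.0491
  4        62.50        40.4372       161.7486         808.7430
  5        62.50        36.2665       181.3325       1,087.9951
  6        62.50        32.5260       195.1561       1,366.0925
  7     5,062.50     2,362.8762    16,540.1333     132,321.0662
  Σ                  2,623.5196    17,370.2315     136,538.6883
P = 2,623.5196.
Convexity = Σ t(t+1)·PV / [P·(1+y)²] = 136,538.6883 / (2,623.5196 × 1.243225) = 41.86217.

41.862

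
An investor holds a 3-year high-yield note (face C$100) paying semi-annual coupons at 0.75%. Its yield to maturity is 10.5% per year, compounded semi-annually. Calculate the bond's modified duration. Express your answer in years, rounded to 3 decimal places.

2.819 years

Periodic yield y = 0.0525. First find Macaulay duration:
  t   CF        PV=CF/(1+0.0525)^t    t·PV
  1        0.375         0.3563         0.3563
  2        0.375         0.3385         0.6770
  3        0.375         0.3216         0.9649
  4        0.375         0.3056         1.2224
  5        0.375         0.2903         1.4517
  6      100.375        73.8402       443.0413
  Σ                     75.4526       447.7136
P = 75.4526; Macaulay duration = 447.7136 / 75.4526 = 5.93371 half-year periods = 2.96685 years.
Modified duration = D_Mac / (1 + y) = 2.96685 / 1.0525 = 2.81886 years.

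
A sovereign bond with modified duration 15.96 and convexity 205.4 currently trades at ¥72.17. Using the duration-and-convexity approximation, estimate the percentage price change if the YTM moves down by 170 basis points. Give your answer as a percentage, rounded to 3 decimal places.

+30.100%

Duration effect: -D_mod·Δy = -15.96 × (-0.017) = +0.271320
Convexity effect: ½·C·(Δy)² = 0.5 × 205.4 × (-0.017)² = +0.0296803
ΔP/P ≈ +0.271320 + 0.0296803 = +0.3010003
= +30.10003%.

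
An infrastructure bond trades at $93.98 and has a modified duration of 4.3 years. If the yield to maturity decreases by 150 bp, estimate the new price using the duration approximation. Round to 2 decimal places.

Duration approximation: ΔP/P ≈ -D_mod · Δy = -4.3 × (-0.015) = +0.064500.
New price ≈ 93.98 × (1 + 0.064500) = 100.04171.

$100.04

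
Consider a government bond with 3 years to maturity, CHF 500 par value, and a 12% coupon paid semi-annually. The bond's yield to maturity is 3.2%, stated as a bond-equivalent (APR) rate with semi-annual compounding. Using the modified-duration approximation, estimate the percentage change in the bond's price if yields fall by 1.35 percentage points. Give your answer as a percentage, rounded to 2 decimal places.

+3.53%

Periodic yield y = 0.016. Modified duration first:
  t   CF        PV=CF/(1+0.016)^t    t·PV
  1        30.00        29.5276        29.5276
  2        30.00        29.0626        58.1251
  3        30.00        28.6049        85.8146
  4        30.00        28.1544       112.6176
  5        30.00        27.7110       138.5552
  6       530.00       481.8520     2,891.1117
  Σ                    624.9124     3,315.7518
P = 624.9124; D_Mac = 5.30595 half-year periods = 2.65297 yrs; D_mod = 2.65297/(1+0.016) = 2.61119 yrs.
ΔP/P ≈ -D_mod · Δy = -2.61119 × (-0.0135) = +0.035251 = +3.5251%.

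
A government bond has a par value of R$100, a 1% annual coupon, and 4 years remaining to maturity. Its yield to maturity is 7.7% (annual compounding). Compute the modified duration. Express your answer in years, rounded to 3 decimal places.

3.651 years

Periodic yield y = 0.077. First find Macaulay duration:
  t   CF        PV=CF/(1+0.077)^t    t·PV
  1         1.00         0.9285         0.9285
  2         1.00         0.8621         1.7242
  3         1.00         0.8005         2.4015
  4       101.00        75.0686       300.2746
  Σ                     77.6598       305.3288
P = 77.6598; Macaulay duration = 305.3288 / 77.6598 = 3.93162 years.
Modified duration = D_Mac / (1 + y) = 3.93162 / 1.077 = 3.65053 years.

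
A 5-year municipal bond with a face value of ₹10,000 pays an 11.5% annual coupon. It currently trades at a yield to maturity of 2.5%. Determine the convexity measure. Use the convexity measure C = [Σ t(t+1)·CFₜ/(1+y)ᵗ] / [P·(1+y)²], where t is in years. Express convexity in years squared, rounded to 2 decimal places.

22.69

With y = 0.025:
  t   CF        PV=CF/(1+0.025)^t    t·PV        t(t+1)·PV
  1     1,150.00     1,121.9512     1,121.9512       2,243.9024
  2     1,150.00     1,094.5866     2,189.1731       6,567.5193
  3     1,150.00     1,067.8893     3,203.6680      12,814.6719
  4     1,150.00     1,041.8432     4,167.3730      20,836.8648
  5    11,150.00     9,854.9753    49,274.8765     295,649.2592
  Σ                 14,181.2456    59,957.0418     338,112.2177
P = 14,181.2456.
Convexity = Σ t(t+1)·PV / [P·(1+y)²] = 338,112.2177 / (14,181.2456 × 1.050625) = 22.69336.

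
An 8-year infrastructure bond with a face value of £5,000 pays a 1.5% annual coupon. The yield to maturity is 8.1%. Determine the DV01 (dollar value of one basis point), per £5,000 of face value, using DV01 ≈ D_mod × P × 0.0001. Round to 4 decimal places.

Periodic yield y = 0.081.
  t   CF        PV=CF/(1+0.081)^t    t·PV
  1        75.00        69.3802        69.3802
  2        75.00        64.1815       128.3630
  3        75.00        59.3723       178.1170
  4        75.00        54.9235       219.6941
  5        75.00        50.8081       254.0404
  6        75.00        47.0010       282.0060
  7        75.00        43.4792       304.3543
  8     5,075.00     2,721.6388    21,773.1108
  Σ                  3,110.7847    23,209.0659
P = 3,110.7847; D_Mac = 7.46084 yrs; D_mod = 6.90179 yrs.
DV01 ≈ 6.90179 × 3,110.7847 × 0.0001 = 2.147000.

£2.1470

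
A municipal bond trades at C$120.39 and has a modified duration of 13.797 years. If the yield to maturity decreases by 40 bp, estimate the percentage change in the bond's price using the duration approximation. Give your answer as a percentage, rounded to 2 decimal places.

Duration approximation: ΔP/P ≈ -D_mod · Δy = -13.797 × (-0.004) = +0.055188.
As a percentage: +5.5188%.

+5.52%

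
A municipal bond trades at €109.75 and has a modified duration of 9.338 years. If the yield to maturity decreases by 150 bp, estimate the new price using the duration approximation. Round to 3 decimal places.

Duration approximation: ΔP/P ≈ -D_mod · Δy = -9.338 × (-0.015) = +0.140070.
New price ≈ 109.75 × (1 + 0.140070) = 125.1226825.

€125.123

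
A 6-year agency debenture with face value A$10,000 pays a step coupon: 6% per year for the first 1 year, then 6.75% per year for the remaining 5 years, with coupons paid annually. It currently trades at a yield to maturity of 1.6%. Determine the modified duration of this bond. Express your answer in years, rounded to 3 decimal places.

Periodic yield y = 0.016. First find Macaulay duration:
  t   CF        PV=CF/(1+0.016)^t    t·PV
  1       600.00       590.5512       590.5512
  2       675.00       653.9076     1,307.8151
  3       675.00       643.6098     1,930.8294
  4       675.00       633.4742     2,533.8969
  5       675.00       623.4982     3,117.4912
  6    10,675.00     9,705.2256    58,231.3537
  Σ                 12,850.2666    67,711.9375
P = 12,850.2666; Macaulay duration = 67,711.9375 / 12,850.2666 = 5.26930 years.
Modified duration = D_Mac / (1 + y) = 5.26930 / 1.016 = 5.18632 years.

5.186 years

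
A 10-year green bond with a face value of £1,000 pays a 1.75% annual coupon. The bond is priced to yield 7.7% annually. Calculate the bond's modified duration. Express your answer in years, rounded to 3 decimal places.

8.337 years

Periodic yield y = 0.077. First find Macaulay duration:
  t   CF        PV=CF/(1+0.077)^t    t·PV
  1        17.50        16.2488        16.2488
  2        17.50        15.0871        30.1743
  3        17.50        14.0085        42.0254
  4        17.50        13.0069        52.0278
  5        17.50        12.0770        60.3851
  6        17.50        11.2136        67.2814
  7        17.50        10.4119        72.8830
  8        17.50         9.6675        77.3397
  9        17.50         8.9763        80.7866
  10    1,017.50       484.5933     4,845.9328
  Σ                    595.2909     5,345.0848
P = 595.2909; Macaulay duration = 5,345.0848 / 595.2909 = 8.97895 years.
Modified duration = D_Mac / (1 + y) = 8.97895 / 1.077 = 8.33700 years.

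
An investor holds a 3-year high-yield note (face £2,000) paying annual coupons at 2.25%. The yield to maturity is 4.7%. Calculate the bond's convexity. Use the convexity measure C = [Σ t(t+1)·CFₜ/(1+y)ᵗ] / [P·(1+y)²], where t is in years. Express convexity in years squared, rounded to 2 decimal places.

With y = 0.047:
  t   CF        PV=CF/(1+0.047)^t    t·PV        t(t+1)·PV
  1        45.00        42.9799        42.9799          85.9599
  2        45.00        41.0506        82.1011         246.3034
  3     2,045.00     1,781.7767     5,345.3300      21,381.3200
  Σ                  1,865.8072     5,470.4111      21,713.5833
P = 1,865.8072.
Convexity = Σ t(t+1)·PV / [P·(1+y)²] = 21,713.5833 / (1,865.8072 × 1.096209) = 10.61626.

10.62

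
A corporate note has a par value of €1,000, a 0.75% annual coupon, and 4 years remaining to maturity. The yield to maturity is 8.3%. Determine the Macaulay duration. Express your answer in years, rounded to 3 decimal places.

3.947 years

Periodic yield y = 0.083. Discount each cash flow and weight by its year:
  t   CF        PV=CF/(1+0.083)^t    t·PV
  1         7.50         6.9252         6.9252
  2         7.50         6.3945        12.7889
  3         7.50         5.9044        17.7132
  4     1,007.50       732.3712     2,929.4846
  Σ                    751.5952     2,966.9119
Price P = Σ PV = 751.5952.
Macaulay duration = Σ(t·PV) / P = 2,966.9119 / 751.5952 = 3.94749 years.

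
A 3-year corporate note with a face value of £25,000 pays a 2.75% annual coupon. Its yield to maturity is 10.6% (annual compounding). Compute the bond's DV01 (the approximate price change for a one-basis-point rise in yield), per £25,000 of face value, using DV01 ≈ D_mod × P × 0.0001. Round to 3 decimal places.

Periodic yield y = 0.106.
  t   CF        PV=CF/(1+0.106)^t    t·PV
  1       687.50       621.6094       621.6094
  2       687.50       562.0338     1,124.0676
  3    25,687.50    18,987.0047    56,961.0142
  Σ                 20,170.6479    58,706.6912
P = 20,170.6479; D_Mac = 2.91050 yrs; D_mod = 2.63156 yrs.
DV01 ≈ 2.63156 × 20,170.6479 × 0.0001 = 5.308019.

£5.308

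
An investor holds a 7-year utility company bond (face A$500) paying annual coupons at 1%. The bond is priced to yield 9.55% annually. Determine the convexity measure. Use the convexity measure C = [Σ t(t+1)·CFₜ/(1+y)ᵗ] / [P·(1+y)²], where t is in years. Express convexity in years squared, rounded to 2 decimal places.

With y = 0.0955:
  t   CF        PV=CF/(1+0.0955)^t    t·PV        t(t+1)·PV
  1         5.00         4.5641         4.5641           9.1283
  2         5.00         4.1662         8.3325          24.9975
  3         5.00         3.8031        11.4092          45.6367
  4         5.00         3.4715        13.8861          69.4305
  5         5.00         3.1689        15.8445          95.0669
  6         5.00         2.8926        17.3559         121.4913
  7       505.00       266.6888     1,866.8213      14,934.5703
  Σ                    288.7553     1,938.2136      15,300.3214
P = 288.7553.
Convexity = Σ t(t+1)·PV / [P·(1+y)²] = 15,300.3214 / (288.7553 × 1.200120) = 44.15154.

44.15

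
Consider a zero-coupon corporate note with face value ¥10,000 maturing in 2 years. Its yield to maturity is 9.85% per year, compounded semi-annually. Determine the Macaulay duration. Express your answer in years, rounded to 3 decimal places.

2.000 years

A zero-coupon bond has a single cash flow at maturity, so its Macaulay duration equals its maturity: 2 years.
(Equivalently: 4 semi-annual periods ÷ 2 = 2 years.)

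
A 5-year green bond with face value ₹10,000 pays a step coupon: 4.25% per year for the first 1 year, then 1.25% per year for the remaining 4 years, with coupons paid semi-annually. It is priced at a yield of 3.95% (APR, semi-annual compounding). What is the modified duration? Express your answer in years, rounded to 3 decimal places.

4.628 years

Periodic yield y = 0.01975. First find Macaulay duration:
  t   CF        PV=CF/(1+0.01975)^t    t·PV
  1       212.50       208.3844       208.3844
  2       212.50       204.3485       408.6970
  3        62.50        58.9385       176.8154
  4        62.50        57.7970       231.1879
  5        62.50        56.6776       283.3880
  6        62.50        55.5799       333.4794
  7        62.50        54.5035       381.5242
  8        62.50        53.4479       427.5829
  9        62.50        52.4127       471.7144
  10   10,062.50     8,275.0143    82,750.1431
  Σ                  9,077.1042    85,672.9167
P = 9,077.1042; Macaulay duration = 85,672.9167 / 9,077.1042 = 9.43835 half-year periods = 4.71918 years.
Modified duration = D_Mac / (1 + y) = 4.71918 / 1.01975 = 4.62778 years.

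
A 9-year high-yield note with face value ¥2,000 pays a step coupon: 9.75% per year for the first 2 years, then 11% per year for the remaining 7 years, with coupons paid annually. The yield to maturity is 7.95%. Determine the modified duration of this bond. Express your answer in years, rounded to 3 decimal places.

Periodic yield y = 0.0795. First find Macaulay duration:
  t   CF        PV=CF/(1+0.0795)^t    t·PV
  1       195.00       180.6392       180.6392
  2       195.00       167.3360       334.6719
  3       220.00       174.8859       524.6576
  4       220.00       162.0064       648.0255
  5       220.00       150.0754       750.3769
  6       220.00       139.0230       834.1383
  7       220.00       128.7847       901.4927
  8       220.00       119.3003       954.4023
  9     2,220.00     1,115.1907    10,036.7167
  Σ                  2,337.2415    15,165.1211
P = 2,337.2415; Macaulay duration = 15,165.1211 / 2,337.2415 = 6.48847 years.
Modified duration = D_Mac / (1 + y) = 6.48847 / 1.0795 = 6.01063 years.

6.011 years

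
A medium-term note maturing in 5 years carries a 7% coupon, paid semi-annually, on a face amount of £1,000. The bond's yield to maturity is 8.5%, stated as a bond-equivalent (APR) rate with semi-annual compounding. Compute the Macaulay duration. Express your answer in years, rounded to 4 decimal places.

Periodic yield y = 0.0425. Discount each cash flow and weight by its period:
  t   CF        PV=CF/(1+0.0425)^t    t·PV
  1        35.00        33.5731        33.5731
  2        35.00        32.2045        64.4089
  3        35.00        30.8916        92.6747
  4        35.00        29.6322       118.5288
  5        35.00        28.4242       142.1208
  6        35.00        27.2654       163.5923
  7        35.00        26.1538       183.0769
  8        35.00        25.0876       200.7010
  9        35.00        24.0649       216.5838
  10    1,035.00       682.6211     6,826.2111
  Σ                    939.9183     8,041.4715
Price P = Σ PV = 939.9183.
Macaulay duration = Σ(t·PV) / P = 8,041.4715 / 939.9183 = 8.55550 half-year periods.
In years: 8.55550 / 2 = 4.27775 years.

4.2778 years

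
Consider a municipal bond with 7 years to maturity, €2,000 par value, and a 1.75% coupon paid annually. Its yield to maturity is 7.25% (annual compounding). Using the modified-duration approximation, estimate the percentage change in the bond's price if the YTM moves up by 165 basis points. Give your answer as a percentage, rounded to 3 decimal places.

-10.101%

Periodic yield y = 0.0725. Modified duration first:
  t   CF        PV=CF/(1+0.0725)^t    t·PV
  1        35.00        32.6340        32.6340
  2        35.00        30.4280        60.8560
  3        35.00        28.3711        85.1133
  4        35.00        26.4532       105.8130
  5        35.00        24.6650       123.3251
  6        35.00        22.9977       137.9861
  7     2,035.00     1,246.7613     8,727.3290
  Σ                  1,412.3104     9,273.0565
P = 1,412.3104; D_Mac = 6.56588 yrs; D_mod = 6.56588/(1+0.0725) = 6.12203 yrs.
ΔP/P ≈ -D_mod · Δy = -6.12203 × (+0.0165) = -0.101013 = -10.1013%.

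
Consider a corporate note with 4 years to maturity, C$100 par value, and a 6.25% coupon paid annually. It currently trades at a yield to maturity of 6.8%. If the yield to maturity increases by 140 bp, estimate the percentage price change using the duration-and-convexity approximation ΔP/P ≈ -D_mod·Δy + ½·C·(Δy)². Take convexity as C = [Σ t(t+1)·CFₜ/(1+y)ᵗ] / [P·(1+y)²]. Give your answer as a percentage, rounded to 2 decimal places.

With y = 0.068:
  t   CF        PV=CF/(1+0.068)^t    t·PV        t(t+1)·PV
  1         6.25         5.8521         5.8521          11.7041
  2         6.25         5.4795        10.9589          32.8767
  3         6.25         5.1306        15.3917          61.5669
  4       106.25        81.6665       326.6660       1,633.3299
  Σ                     98.1286       358.8687       1,739.4777
P = 98.1286; D_Mac = 3.65713 yrs; D_mod = 3.42428 yrs; C = 15.54107.
Duration effect: -3.42428 × (+0.014) = -0.047940
Convexity effect: 0.5 × 15.54107 × (0.014)² = +0.0015230
ΔP/P ≈ -0.047940 + 0.0015230 = -0.046417 = -4.6417%.

-4.64%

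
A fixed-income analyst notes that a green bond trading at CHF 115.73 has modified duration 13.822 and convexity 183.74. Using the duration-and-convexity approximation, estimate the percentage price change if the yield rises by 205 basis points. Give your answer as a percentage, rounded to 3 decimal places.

Duration effect: -D_mod·Δy = -13.822 × (+0.0205) = -0.283351
Convexity effect: ½·C·(Δy)² = 0.5 × 183.74 × (0.0205)² = +0.0386083675
ΔP/P ≈ -0.283351 + 0.0386083675 = -0.2447426325
= -24.47426325%.

-24.474%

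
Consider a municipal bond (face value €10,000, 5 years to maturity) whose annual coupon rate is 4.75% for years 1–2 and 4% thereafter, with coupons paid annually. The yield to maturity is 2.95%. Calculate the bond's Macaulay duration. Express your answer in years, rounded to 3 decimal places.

Periodic yield y = 0.0295. Discount each cash flow and weight by its year:
  t   CF        PV=CF/(1+0.0295)^t    t·PV
  1       475.00       461.3890       461.3890
  2       475.00       448.1681       896.3361
  3       400.00       366.5903     1,099.7708
  4       400.00       356.0857     1,424.3430
  5    10,400.00     8,992.9377    44,964.6885
  Σ                 10,625.1708    48,846.5274
Price P = Σ PV = 10,625.1708.
Macaulay duration = Σ(t·PV) / P = 48,846.5274 / 10,625.1708 = 4.59725 years.

4.597 years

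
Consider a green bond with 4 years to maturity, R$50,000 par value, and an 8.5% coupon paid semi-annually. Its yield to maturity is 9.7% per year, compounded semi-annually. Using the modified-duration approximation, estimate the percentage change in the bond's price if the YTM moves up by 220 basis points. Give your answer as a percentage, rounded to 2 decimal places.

Periodic yield y = 0.0485. Modified duration first:
  t   CF        PV=CF/(1+0.0485)^t    t·PV
  1     2,125.00     2,026.7048     2,026.7048
  2     2,125.00     1,932.9564     3,865.9129
  3     2,125.00     1,843.5445     5,530.6336
  4     2,125.00     1,758.2685     7,033.0740
  5     2,125.00     1,676.9371     8,384.6853
  6     2,125.00     1,599.3677     9,596.2063
  7     2,125.00     1,525.3865    10,677.7053
  8    52,125.00    35,686.0590   285,488.4723
  Σ                 48,049.2245   332,603.3944
P = 48,049.2245; D_Mac = 6.92214 half-year periods = 3.46107 yrs; D_mod = 3.46107/(1+0.0485) = 3.30097 yrs.
ΔP/P ≈ -D_mod · Δy = -3.30097 × (+0.022) = -0.072621 = -7.2621%.

-7.26%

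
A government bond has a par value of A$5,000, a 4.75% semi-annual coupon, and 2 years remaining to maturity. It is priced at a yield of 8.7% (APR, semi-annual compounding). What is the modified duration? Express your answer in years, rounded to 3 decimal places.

1.848 years

Periodic yield y = 0.0435. First find Macaulay duration:
  t   CF        PV=CF/(1+0.0435)^t    t·PV
  1       118.75       113.7997       113.7997
  2       118.75       109.0558       218.1116
  3       118.75       104.5096       313.5289
  4     5,118.75     4,317.1198    17,268.4794
  Σ                  4,644.4850    17,913.9195
P = 4,644.4850; Macaulay duration = 17,913.9195 / 4,644.4850 = 3.85703 half-year periods = 1.92852 years.
Modified duration = D_Mac / (1 + y) = 1.92852 / 1.0435 = 1.84812 years.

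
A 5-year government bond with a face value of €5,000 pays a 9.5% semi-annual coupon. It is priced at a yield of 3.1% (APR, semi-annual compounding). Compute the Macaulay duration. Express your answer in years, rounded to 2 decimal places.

Periodic yield y = 0.0155. Discount each cash flow and weight by its period:
  t   CF        PV=CF/(1+0.0155)^t    t·PV
  1       237.50       233.8749       233.8749
  2       237.50       230.3052       460.6104
  3       237.50       226.7900       680.3699
  4       237.50       223.3284       893.3135
  5       237.50       219.9196     1,099.5981
  6       237.50       216.5629     1,299.3774
  7       237.50       213.2574     1,492.8018
  8       237.50       210.0024     1,680.0189
  9       237.50       206.7970     1,861.1731
  10    5,237.50     4,490.8108    44,908.1080
  Σ                  6,471.6486    54,609.2461
Price P = Σ PV = 6,471.6486.
Macaulay duration = Σ(t·PV) / P = 54,609.2461 / 6,471.6486 = 8.43823 half-year periods.
In years: 8.43823 / 2 = 4.21911 years.

4.22 years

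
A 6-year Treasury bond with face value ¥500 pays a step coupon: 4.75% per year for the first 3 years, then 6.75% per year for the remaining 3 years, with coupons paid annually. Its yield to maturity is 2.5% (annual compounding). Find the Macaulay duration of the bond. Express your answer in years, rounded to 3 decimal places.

Periodic yield y = 0.025. Discount each cash flow and weight by its year:
  t   CF        PV=CF/(1+0.025)^t    t·PV
  1        23.75        23.1707        23.1707
  2        23.75        22.6056        45.2112
  3        23.75        22.0542        66.1627
  4        33.75        30.5758       122.3033
  5        33.75        29.8301       149.1504
  6       533.75       460.2510     2,761.5057
  Σ                    588.4874     3,167.5041
Price P = Σ PV = 588.4874.
Macaulay duration = Σ(t·PV) / P = 3,167.5041 / 588.4874 = 5.38245 years.

5.382 years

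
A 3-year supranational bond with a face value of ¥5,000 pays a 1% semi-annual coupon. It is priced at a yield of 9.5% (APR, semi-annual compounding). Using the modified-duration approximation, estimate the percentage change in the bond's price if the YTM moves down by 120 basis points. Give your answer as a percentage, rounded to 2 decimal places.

+3.39%

Periodic yield y = 0.0475. Modified duration first:
  t   CF        PV=CF/(1+0.0475)^t    t·PV
  1        25.00        23.8663        23.8663
  2        25.00        22.7841        45.5682
  3        25.00        21.7509        65.2528
  4        25.00        20.7646        83.0585
  5        25.00        19.8230        99.1151
  6     5,025.00     3,803.7492    22,822.4953
  Σ                  3,912.7382    23,139.3562
P = 3,912.7382; D_Mac = 5.91385 half-year periods = 2.95693 yrs; D_mod = 2.95693/(1+0.0475) = 2.82284 yrs.
ΔP/P ≈ -D_mod · Δy = -2.82284 × (-0.012) = +0.033874 = +3.3874%.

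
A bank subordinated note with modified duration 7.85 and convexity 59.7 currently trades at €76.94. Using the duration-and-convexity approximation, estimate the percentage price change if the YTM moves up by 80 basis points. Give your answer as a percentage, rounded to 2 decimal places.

Duration effect: -D_mod·Δy = -7.85 × (+0.008) = -0.062800
Convexity effect: ½·C·(Δy)² = 0.5 × 59.7 × (0.008)² = +0.0019104
ΔP/P ≈ -0.062800 + 0.0019104 = -0.0608896
= -6.08896%.

-6.09%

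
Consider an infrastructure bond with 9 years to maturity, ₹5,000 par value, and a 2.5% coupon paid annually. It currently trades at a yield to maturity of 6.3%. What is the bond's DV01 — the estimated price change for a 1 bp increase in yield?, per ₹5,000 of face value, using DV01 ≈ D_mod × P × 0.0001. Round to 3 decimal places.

₹2.806

Periodic yield y = 0.063.
  t   CF        PV=CF/(1+0.063)^t    t·PV
  1       125.00       117.5917       117.5917
  2       125.00       110.6225       221.2450
  3       125.00       104.0663       312.1990
  4       125.00        97.8987       391.5948
  5       125.00        92.0966       460.4831
  6       125.00        86.6384       519.8304
  7       125.00        81.5037       570.5257
  8       125.00        76.6733       613.3860
  9     5,125.00     2,957.2939    26,615.6452
  Σ                  3,724.3851    29,822.5009
P = 3,724.3851; D_Mac = 8.00736 yrs; D_mod = 7.53280 yrs.
DV01 ≈ 7.53280 × 3,724.3851 × 0.0001 = 2.805503.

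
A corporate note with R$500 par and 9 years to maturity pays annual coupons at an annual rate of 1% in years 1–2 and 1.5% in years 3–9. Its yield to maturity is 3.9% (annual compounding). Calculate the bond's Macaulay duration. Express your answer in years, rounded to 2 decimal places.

8.50 years

Periodic yield y = 0.039. Discount each cash flow and weight by its year:
  t   CF        PV=CF/(1+0.039)^t    t·PV
  1         5.00         4.8123         4.8123
  2         5.00         4.6317         9.2634
  3         7.50         6.6867        20.0602
  4         7.50         6.4357        25.7430
  5         7.50         6.1942        30.9709
  6         7.50         5.9617        35.7700
  7         7.50         5.7379        40.1652
  8         7.50         5.5225        44.1801
  9       507.50       359.6633     3,236.9697
  Σ                    405.6460     3,447.9348
Price P = Σ PV = 405.6460.
Macaulay duration = Σ(t·PV) / P = 3,447.9348 / 405.6460 = 8.49986 years.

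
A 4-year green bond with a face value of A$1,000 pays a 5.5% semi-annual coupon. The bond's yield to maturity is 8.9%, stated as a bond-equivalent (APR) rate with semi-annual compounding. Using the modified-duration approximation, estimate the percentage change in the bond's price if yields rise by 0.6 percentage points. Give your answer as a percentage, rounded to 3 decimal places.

-2.078%

Periodic yield y = 0.0445. Modified duration first:
  t   CF        PV=CF/(1+0.0445)^t    t·PV
  1        27.50        26.3284        26.3284
  2        27.50        25.2067        50.4134
  3        27.50        24.1328        72.3983
  4        27.50        23.1046        92.4185
  5        27.50        22.1203       110.6014
  6        27.50        21.1779       127.0671
  7        27.50        20.2756       141.9292
  8     1,027.50       725.2943     5,802.3546
  Σ                    887.6405     6,423.5108
P = 887.6405; D_Mac = 7.23661 half-year periods = 3.61831 yrs; D_mod = 3.61831/(1+0.0445) = 3.46415 yrs.
ΔP/P ≈ -D_mod · Δy = -3.46415 × (+0.006) = -0.020785 = -2.0785%.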